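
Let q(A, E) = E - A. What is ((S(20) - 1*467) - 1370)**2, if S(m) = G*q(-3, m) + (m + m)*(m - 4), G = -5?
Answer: 1721344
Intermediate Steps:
S(m) = -15 - 5*m + 2*m*(-4 + m) (S(m) = -5*(m - 1*(-3)) + (m + m)*(m - 4) = -5*(m + 3) + (2*m)*(-4 + m) = -5*(3 + m) + 2*m*(-4 + m) = (-15 - 5*m) + 2*m*(-4 + m) = -15 - 5*m + 2*m*(-4 + m))
((S(20) - 1*467) - 1370)**2 = (((-15 - 13*20 + 2*20**2) - 1*467) - 1370)**2 = (((-15 - 260 + 2*400) - 467) - 1370)**2 = (((-15 - 260 + 800) - 467) - 1370)**2 = ((525 - 467) - 1370)**2 = (58 - 1370)**2 = (-1312)**2 = 1721344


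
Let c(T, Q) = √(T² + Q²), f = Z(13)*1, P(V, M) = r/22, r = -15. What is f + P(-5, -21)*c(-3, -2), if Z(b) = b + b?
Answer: 26 - 15*√13/22 ≈ 23.542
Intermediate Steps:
P(V, M) = -15/22
Z(b) = 2*b
f = 26 (f = (2*13)*1 = 26*1 = 26)
c(T, Q) = √(Q² + T²)
f + P(-5, -21)*c(-3, -2) = 26 - 15*√((-2)² + (-3)²)/22 = 26 - 15*√(4 + 9)/22 = 26 - 15*√13/22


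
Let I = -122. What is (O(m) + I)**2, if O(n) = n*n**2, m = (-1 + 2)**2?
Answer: 14641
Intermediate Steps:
m = 1 (m = 1**2 = 1)
O(n) = n**3
(O(m) + I)**2 = (1**3 - 122)**2 = (1 - 122)**2 = (-121)**2 = 14641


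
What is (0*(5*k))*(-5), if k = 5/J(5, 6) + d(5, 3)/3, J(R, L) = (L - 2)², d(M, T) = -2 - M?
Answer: 0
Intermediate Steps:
J(R, L) = (-2 + L)²
k = -97/48 (k = 5/((-2 + 6)²) + (-2 - 1*5)/3 = 5/(4²) + (-2 - 5)*(⅓) = 5/16 - 7*⅓ = 5*(1/16) - 7/3 = 5/16 - 7/3 = -97/48 ≈ -2.0208)
(0*(5*k))*(-5) = (0*(5*(-97/48)))*(-5) = (0*(-485/48))*(-5) = 0*(-5) = 0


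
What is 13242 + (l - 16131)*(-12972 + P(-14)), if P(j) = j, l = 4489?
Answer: 151196254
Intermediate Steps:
13242 + (l - 16131)*(-12972 + P(-14)) = 13242 + (4489 - 16131)*(-12972 - 14) = 13242 - 11642*(-12986) = 13242 + 151183012 = 151196254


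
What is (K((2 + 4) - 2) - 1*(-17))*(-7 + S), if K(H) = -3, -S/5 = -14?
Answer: 882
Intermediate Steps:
S = 70 (S = -5*(-14) = 70)
(K((2 + 4) - 2) - 1*(-17))*(-7 + S) = (-3 - 1*(-17))*(-7 + 70) = (-3 + 17)*63 = 14*63 = 882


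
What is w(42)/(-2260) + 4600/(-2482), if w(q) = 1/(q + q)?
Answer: -436633241/235591440 ≈ -1.8533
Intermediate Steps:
w(q) = 1/(2*q)
w(42)/(-2260) + 4600/(-2482) = ((1/2)/42)/(-2260) + 4600/(-2482) = ((1/2)*(1/42))*(-1/2260) + 4600*(-1/2482) = (1/84)*(-1/2260) - 2300/1241 = -1/189840 - 2300/1241 = -436633241/235591440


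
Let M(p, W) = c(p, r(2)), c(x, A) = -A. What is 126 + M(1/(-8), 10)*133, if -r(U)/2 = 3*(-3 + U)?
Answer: -672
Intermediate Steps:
r(U) = 18 - 6*U (r(U) = -6*(-3 + U) = -2*(-9 + 3*U) = 18 - 6*U)
M(p, W) = -6 (M(p, W) = -(18 - 6*2) = -(18 - 12) = -1*6 = -6)
126 + M(1/(-8), 10)*133 = 126 - 6*133 = 126 - 798 = -672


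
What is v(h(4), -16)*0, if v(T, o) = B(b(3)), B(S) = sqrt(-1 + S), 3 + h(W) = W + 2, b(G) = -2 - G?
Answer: 0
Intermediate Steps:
h(W) = -1 + W (h(W) = -3 + (W + 2) = -3 + (2 + W) = -1 + W)
v(T, o) = I*sqrt(6) (v(T, o) = sqrt(-1 + (-2 - 1*3)) = sqrt(-1 + (-2 - 3)) = sqrt(-1 - 5) = sqrt(-6) = I*sqrt(6))
v(h(4), -16)*0 = (I*sqrt(6))*0 = 0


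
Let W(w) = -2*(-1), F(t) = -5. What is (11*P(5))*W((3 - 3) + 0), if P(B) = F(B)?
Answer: -110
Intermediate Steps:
P(B) = -5
W(w) = 2
(11*P(5))*W((3 - 3) + 0) = (11*(-5))*2 = -55*2 = -110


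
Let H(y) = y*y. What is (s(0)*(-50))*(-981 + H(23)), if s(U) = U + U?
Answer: 0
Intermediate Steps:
H(y) = y²
s(U) = 2*U
(s(0)*(-50))*(-981 + H(23)) = ((2*0)*(-50))*(-981 + 23²) = (0*(-50))*(-981 + 529) = 0*(-452) = 0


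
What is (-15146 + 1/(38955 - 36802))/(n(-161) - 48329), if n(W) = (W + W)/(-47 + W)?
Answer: 3391371048/10821096415 ≈ 0.31340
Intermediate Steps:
n(W) = 2*W/(-47 + W) (n(W) = (2*W)/(-47 + W) = 2*W/(-47 + W))
(-15146 + 1/(38955 - 36802))/(n(-161) - 48329) = (-15146 + 1/(38955 - 36802))/(2*(-161)/(-47 - 161) - 48329) = (-15146 + 1/2153)/(2*(-161)/(-208) - 48329) = (-15146 + 1/2153)/(2*(-161)*(-1/208) - 48329) = -32609337/(2153*(161/104 - 48329)) = -32609337/(2153*(-5026055/104)) = -32609337/2153*(-104/5026055) = 3391371048/10821096415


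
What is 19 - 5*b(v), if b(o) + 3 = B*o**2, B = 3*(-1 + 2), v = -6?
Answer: -506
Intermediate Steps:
B = 3 (B = 3*1 = 3)
b(o) = -3 + 3*o**2
19 - 5*b(v) = 19 - 5*(-3 + 3*(-6)**2) = 19 - 5*(-3 + 3*36) = 19 - 5*(-3 + 108) = 19 - 5*105 = 19 - 525 = -506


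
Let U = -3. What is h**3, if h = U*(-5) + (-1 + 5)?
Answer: 6859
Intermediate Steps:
h = 19 (h = -3*(-5) + (-1 + 5) = 15 + 4 = 19)
h**3 = 19**3 = 6859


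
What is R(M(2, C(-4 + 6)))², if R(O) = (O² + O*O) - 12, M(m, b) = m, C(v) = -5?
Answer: 16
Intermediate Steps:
R(O) = -12 + 2*O² (R(O) = (O² + O²) - 12 = 2*O² - 12 = -12 + 2*O²)
R(M(2, C(-4 + 6)))² = (-12 + 2*2²)² = (-12 + 2*4)² = (-12 + 8)² = (-4)² = 16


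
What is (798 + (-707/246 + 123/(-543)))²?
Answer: 1252713645753025/1982564676 ≈ 6.3187e+5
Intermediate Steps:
(798 + (-707/246 + 123/(-543)))² = (798 + (-707*1/246 + 123*(-1/543)))² = (798 + (-707/246 - 41/181))² = (798 - 138053/44526)² = (35393695/44526)² = 1252713645753025/1982564676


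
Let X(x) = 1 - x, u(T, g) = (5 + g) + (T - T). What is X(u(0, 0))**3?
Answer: -64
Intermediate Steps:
u(T, g) = 5 + g (u(T, g) = (5 + g) + 0 = 5 + g)
X(u(0, 0))**3 = (1 - (5 + 0))**3 = (1 - 1*5)**3 = (1 - 5)**3 = (-4)**3 = -64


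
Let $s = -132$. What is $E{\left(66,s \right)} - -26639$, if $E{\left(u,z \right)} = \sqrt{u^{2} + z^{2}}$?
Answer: $26639 + 66 \sqrt{5} \approx 26787.0$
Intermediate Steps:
$E{\left(66,s \right)} - -26639 = \sqrt{66^{2} + \left(-132\right)^{2}} - -26639 = \sqrt{4356 + 17424} + 26639 = \sqrt{21780} + 26639 = 66 \sqrt{5} + 26639 = 26639 + 66 \sqrt{5}$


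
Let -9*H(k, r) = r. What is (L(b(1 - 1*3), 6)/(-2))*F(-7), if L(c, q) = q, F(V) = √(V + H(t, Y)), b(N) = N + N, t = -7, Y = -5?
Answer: -I*√58 ≈ -7.6158*I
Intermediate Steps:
b(N) = 2*N
H(k, r) = -r/9
F(V) = √(5/9 + V) (F(V) = √(V - ⅑*(-5)) = √(V + 5/9) = √(5/9 + V))
(L(b(1 - 1*3), 6)/(-2))*F(-7) = (6/(-2))*(√(5 + 9*(-7))/3) = (6*(-½))*(√(5 - 63)/3) = -√(-58) = -I*√58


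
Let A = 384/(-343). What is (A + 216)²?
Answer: 5432279616/117649 ≈ 46174.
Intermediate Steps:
A = -384/343 (A = 384*(-1/343) = -384/343 ≈ -1.1195)
(A + 216)² = (-384/343 + 216)² = (73704/343)² = 5432279616/117649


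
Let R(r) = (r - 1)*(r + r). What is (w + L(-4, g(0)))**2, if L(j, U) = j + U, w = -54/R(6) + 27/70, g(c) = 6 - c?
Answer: 2704/1225 ≈ 2.2073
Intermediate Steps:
R(r) = 2*r*(-1 + r) (R(r) = (-1 + r)*(2*r) = 2*r*(-1 + r))
w = -18/35 (w = -54*1/(12*(-1 + 6)) + 27/70 = -54/(2*6*5) + 27*(1/70) = -54/60 + 27/70 = -54*1/60 + 27/70 = -9/10 + 27/70 = -18/35 ≈ -0.51429)
L(j, U) = U + j
(w + L(-4, g(0)))**2 = (-18/35 + ((6 - 1*0) - 4))**2 = (-18/35 + ((6 + 0) - 4))**2 = (-18/35 + (6 - 4))**2 = (-18/35 + 2)**2 = (52/35)**2 = 2704/1225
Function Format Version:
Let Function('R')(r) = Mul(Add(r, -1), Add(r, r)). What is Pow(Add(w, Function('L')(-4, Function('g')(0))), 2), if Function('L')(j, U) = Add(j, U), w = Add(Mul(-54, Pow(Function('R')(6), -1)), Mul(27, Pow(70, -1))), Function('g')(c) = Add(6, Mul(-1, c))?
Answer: Rational(2704, 1225) ≈ 2.2073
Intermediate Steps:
Function('R')(r) = Mul(2, r, Add(-1, r)) (Function('R')(r) = Mul(Add(-1, r), Mul(2, r)) = Mul(2, r, Add(-1, r)))
w = Rational(-18, 35) (w = Add(Mul(-54, Pow(Mul(2, 6, Add(-1, 6)), -1)), Mul(27, Pow(70, -1))) = Add(Mul(-54, Pow(Mul(2, 6, 5), -1)), Mul(27, Rational(1, 70))) = Add(Mul(-54, Pow(60, -1)), Rational(27, 70)) = Add(Mul(-54, Rational(1, 60)), Rational(27, 70)) = Add(Rational(-9, 10), Rational(27, 70)) = Rational(-18, 35) ≈ -0.51429)
Function('L')(j, U) = Add(U, j)
Pow(Add(w, Function('L')(-4, Function('g')(0))), 2) = Pow(Add(Rational(-18, 35), Add(Add(6, Mul(-1, 0)), -4)), 2) = Pow(Add(Rational(-18, 35), Add(Add(6, 0), -4)), 2) = Pow(Add(Rational(-18, 35), Add(6, -4)), 2) = Pow(Add(Rational(-18, 35), 2), 2) = Pow(Rational(52, 35), 2) = Rational(2704, 1225)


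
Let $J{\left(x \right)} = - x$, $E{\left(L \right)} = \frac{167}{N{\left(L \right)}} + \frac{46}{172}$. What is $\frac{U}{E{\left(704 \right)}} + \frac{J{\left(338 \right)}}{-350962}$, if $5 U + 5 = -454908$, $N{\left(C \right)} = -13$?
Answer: $\frac{89248373438289}{12338946515} \approx 7233.1$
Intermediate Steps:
$E{\left(L \right)} = - \frac{14063}{1118}$ ($E{\left(L \right)} = \frac{167}{-13} + \frac{46}{172} = 167 \left(- \frac{1}{13}\right) + 46 \cdot \frac{1}{172} = - \frac{167}{13} + \frac{23}{86} = - \frac{14063}{1118}$)
$U = - \frac{454913}{5}$ ($U = -1 + \frac{1}{5} \left(-454908\right) = -1 - \frac{454908}{5} = - \frac{454913}{5} \approx -90983.0$)
$\frac{U}{E{\left(704 \right)}} + \frac{J{\left(338 \right)}}{-350962} = - \frac{454913}{5 \left(- \frac{14063}{1118}\right)} + \frac{\left(-1\right) 338}{-350962} = \left(- \frac{454913}{5}\right) \left(- \frac{1118}{14063}\right) - - \frac{169}{175481} = \frac{508592734}{70315} + \frac{169}{175481} = \frac{89248373438289}{12338946515}$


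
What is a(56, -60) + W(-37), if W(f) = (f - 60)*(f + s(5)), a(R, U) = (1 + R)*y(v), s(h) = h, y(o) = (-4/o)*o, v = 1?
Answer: 2876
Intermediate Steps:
y(o) = -4
a(R, U) = -4 - 4*R (a(R, U) = (1 + R)*(-4) = -4 - 4*R)
W(f) = (-60 + f)*(5 + f) (W(f) = (f - 60)*(f + 5) = (-60 + f)*(5 + f))
a(56, -60) + W(-37) = (-4 - 4*56) + (-300 + (-37)² - 55*(-37)) = (-4 - 224) + (-300 + 1369 + 2035) = -228 + 3104 = 2876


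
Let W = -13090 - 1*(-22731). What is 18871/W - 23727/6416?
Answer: -107675671/61856656 ≈ -1.7407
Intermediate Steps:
W = 9641 (W = -13090 + 22731 = 9641)
18871/W - 23727/6416 = 18871/9641 - 23727/6416 = -107675671/61856656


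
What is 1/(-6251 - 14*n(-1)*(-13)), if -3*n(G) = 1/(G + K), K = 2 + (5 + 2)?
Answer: -12/75103 ≈ -0.00015978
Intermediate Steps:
K = 9 (K = 2 + 7 = 9)
n(G) = -1/(3*(9 + G)) (n(G) = -1/(3*(G + 9)) = -1/(3*(9 + G)))
1/(-6251 - 14*n(-1)*(-13)) = 1/(-6251 - (-14)/(27 + 3*(-1))*(-13)) = 1/(-6251 - (-14)/(27 - 3)*(-13)) = 1/(-6251 - (-14)/24*(-13)) = 1/(-6251 - 14*(-1/24)*(-13)) = 1/(-6251 + (7/12)*(-13)) = 1/(-6251 - 91/12) = 1/(-75103/12) = -12/75103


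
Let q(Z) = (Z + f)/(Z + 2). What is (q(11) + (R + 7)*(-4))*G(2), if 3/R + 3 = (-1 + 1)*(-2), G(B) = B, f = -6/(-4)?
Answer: -599/13 ≈ -46.077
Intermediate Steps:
f = 3/2 (f = -6*(-¼) = 3/2 ≈ 1.5000)
R = -1 (R = 3/(-3 + (-1 + 1)*(-2)) = 3/(-3 + 0*(-2)) = 3/(-3 + 0) = 3/(-3) = 3*(-⅓) = -1)
q(Z) = (3/2 + Z)/(2 + Z) (q(Z) = (Z + 3/2)/(Z + 2) = (3/2 + Z)/(2 + Z))
(q(11) + (R + 7)*(-4))*G(2) = ((3/2 + 11)/(2 + 11) + (-1 + 7)*(-4))*2 = ((25/2)/13 + 6*(-4))*2 = ((1/13)*(25/2) - 24)*2 = (25/26 - 24)*2 = -599/26*2 = -599/13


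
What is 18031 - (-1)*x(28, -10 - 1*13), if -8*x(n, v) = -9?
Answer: 144257/8 ≈ 18032.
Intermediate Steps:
x(n, v) = 9/8 (x(n, v) = -⅛*(-9) = 9/8)
18031 - (-1)*x(28, -10 - 1*13) = 18031 - (-1)*9/8 = 18031 - 1*(-9/8) = 18031 + 9/8 = 144257/8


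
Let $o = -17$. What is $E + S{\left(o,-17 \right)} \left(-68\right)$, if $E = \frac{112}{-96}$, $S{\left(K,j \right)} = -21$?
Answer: $\frac{8561}{6} \approx 1426.8$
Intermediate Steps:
$E = - \frac{7}{6}$ ($E = 112 \left(- \frac{1}{96}\right) = - \frac{7}{6} \approx -1.1667$)
$E + S{\left(o,-17 \right)} \left(-68\right) = - \frac{7}{6} - -1428 = - \frac{7}{6} + 1428 = \frac{8561}{6}$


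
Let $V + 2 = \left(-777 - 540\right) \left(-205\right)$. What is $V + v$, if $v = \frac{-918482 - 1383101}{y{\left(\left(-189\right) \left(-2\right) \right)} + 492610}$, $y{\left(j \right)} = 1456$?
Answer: $\frac{133387119295}{494066} \approx 2.6998 \cdot 10^{5}$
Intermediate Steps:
$V = 269983$ ($V = -2 + \left(-777 - 540\right) \left(-205\right) = -2 - -269985 = -2 + 269985 = 269983$)
$v = - \frac{2301583}{494066}$ ($v = \frac{-918482 - 1383101}{1456 + 492610} = - \frac{2301583}{494066} \approx -4.6585$)
$V + v = 269983 - \frac{2301583}{494066} = \frac{133387119295}{494066}$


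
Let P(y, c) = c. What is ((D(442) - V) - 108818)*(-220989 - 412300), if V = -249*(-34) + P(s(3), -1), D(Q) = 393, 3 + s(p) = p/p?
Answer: 74025151210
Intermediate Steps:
s(p) = -2 (s(p) = -3 + p/p = -3 + 1 = -2)
V = 8465 (V = -249*(-34) - 1 = 8466 - 1 = 8465)
((D(442) - V) - 108818)*(-220989 - 412300) = ((393 - 1*8465) - 108818)*(-220989 - 412300) = ((393 - 8465) - 108818)*(-633289) = (-8072 - 108818)*(-633289) = -116890*(-633289) = 74025151210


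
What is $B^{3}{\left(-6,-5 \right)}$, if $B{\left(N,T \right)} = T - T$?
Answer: $0$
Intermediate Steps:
$B{\left(N,T \right)} = 0$
$B^{3}{\left(-6,-5 \right)} = 0^{3} = 0$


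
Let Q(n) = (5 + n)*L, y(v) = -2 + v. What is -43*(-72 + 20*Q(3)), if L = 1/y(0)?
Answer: 6536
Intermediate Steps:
L = -½ (L = 1/(-2 + 0) = 1/(-2) = -½ ≈ -0.50000)
Q(n) = -5/2 - n/2 (Q(n) = (5 + n)*(-½) = -5/2 - n/2)
-43*(-72 + 20*Q(3)) = -43*(-72 + 20*(-5/2 - ½*3)) = -43*(-72 + 20*(-5/2 - 3/2)) = -43*(-72 + 20*(-4)) = -43*(-72 - 80) = -43*(-152) = 6536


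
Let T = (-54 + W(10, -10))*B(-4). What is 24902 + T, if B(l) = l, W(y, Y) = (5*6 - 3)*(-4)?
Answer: 25550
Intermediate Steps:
W(y, Y) = -108 (W(y, Y) = (30 - 3)*(-4) = 27*(-4) = -108)
T = 648 (T = (-54 - 108)*(-4) = -162*(-4) = 648)
24902 + T = 24902 + 648 = 25550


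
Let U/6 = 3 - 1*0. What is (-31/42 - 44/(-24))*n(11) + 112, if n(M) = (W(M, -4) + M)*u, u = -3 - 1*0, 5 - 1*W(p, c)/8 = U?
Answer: 2923/7 ≈ 417.57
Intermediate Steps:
U = 18 (U = 6*(3 - 1*0) = 6*(3 + 0) = 6*3 = 18)
W(p, c) = -104 (W(p, c) = 40 - 8*18 = 40 - 144 = -104)
u = -3 (u = -3 + 0 = -3)
n(M) = 312 - 3*M (n(M) = (-104 + M)*(-3) = 312 - 3*M)
(-31/42 - 44/(-24))*n(11) + 112 = (-31/42 - 44/(-24))*(312 - 3*11) + 112 = (-31*1/42 - 44*(-1/24))*(312 - 33) + 112 = (-31/42 + 11/6)*279 + 112 = (23/21)*279 + 112 = 2139/7 + 112 = 2923/7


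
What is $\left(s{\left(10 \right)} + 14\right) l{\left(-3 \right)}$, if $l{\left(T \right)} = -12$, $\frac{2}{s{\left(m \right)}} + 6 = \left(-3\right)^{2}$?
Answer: $-176$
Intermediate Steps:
$s{\left(m \right)} = \frac{2}{3}$ ($s{\left(m \right)} = \frac{2}{-6 + \left(-3\right)^{2}} = \frac{2}{-6 + 9} = \frac{2}{3}$)
$\left(s{\left(10 \right)} + 14\right) l{\left(-3 \right)} = \left(\frac{2}{3} + 14\right) \left(-12\right) = \frac{44}{3} \left(-12\right) = -176$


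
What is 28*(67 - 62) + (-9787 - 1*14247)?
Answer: -23894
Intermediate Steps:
28*(67 - 62) + (-9787 - 1*14247) = 28*5 + (-9787 - 14247) = 140 - 24034 = -23894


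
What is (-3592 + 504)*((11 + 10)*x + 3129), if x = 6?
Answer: -10051440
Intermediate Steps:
(-3592 + 504)*((11 + 10)*x + 3129) = (-3592 + 504)*((11 + 10)*6 + 3129) = -3088*(21*6 + 3129) = -3088*(126 + 3129) = -3088*3255 = -10051440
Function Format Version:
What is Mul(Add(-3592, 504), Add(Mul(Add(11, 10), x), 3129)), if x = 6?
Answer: -10051440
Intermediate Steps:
Mul(Add(-3592, 504), Add(Mul(Add(11, 10), x), 3129)) = Mul(Add(-3592, 504), Add(Mul(Add(11, 10), 6), 3129)) = Mul(-3088, Add(Mul(21, 6), 3129)) = Mul(-3088, Add(126, 3129)) = Mul(-3088, 3255) = -10051440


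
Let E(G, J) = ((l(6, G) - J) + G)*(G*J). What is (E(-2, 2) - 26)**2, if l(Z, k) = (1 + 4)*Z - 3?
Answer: 13924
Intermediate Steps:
l(Z, k) = -3 + 5*Z (l(Z, k) = 5*Z - 3 = -3 + 5*Z)
E(G, J) = G*J*(27 + G - J) (E(G, J) = (((-3 + 5*6) - J) + G)*(G*J) = (((-3 + 30) - J) + G)*(G*J) = ((27 - J) + G)*(G*J) = (27 + G - J)*(G*J) = G*J*(27 + G - J))
(E(-2, 2) - 26)**2 = (-2*2*(27 - 2 - 1*2) - 26)**2 = (-2*2*(27 - 2 - 2) - 26)**2 = (-2*2*23 - 26)**2 = (-92 - 26)**2 = (-118)**2 = 13924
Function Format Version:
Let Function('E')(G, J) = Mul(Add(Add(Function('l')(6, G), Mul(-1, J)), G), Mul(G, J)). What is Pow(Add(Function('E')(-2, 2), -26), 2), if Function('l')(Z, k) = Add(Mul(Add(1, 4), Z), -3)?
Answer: 13924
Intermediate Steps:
Function('l')(Z, k) = Add(-3, Mul(5, Z)) (Function('l')(Z, k) = Add(Mul(5, Z), -3) = Add(-3, Mul(5, Z)))
Function('E')(G, J) = Mul(G, J, Add(27, G, Mul(-1, J))) (Function('E')(G, J) = Mul(Add(Add(Add(-3, Mul(5, 6)), Mul(-1, J)), G), Mul(G, J)) = Mul(Add(Add(Add(-3, 30), Mul(-1, J)), G), Mul(G, J)) = Mul(Add(Add(27, Mul(-1, J)), G), Mul(G, J)) = Mul(Add(27, G, Mul(-1, J)), Mul(G, J)) = Mul(G, J, Add(27, G, Mul(-1, J))))
Pow(Add(Function('E')(-2, 2), -26), 2) = Pow(Add(Mul(-2, 2, Add(27, -2, Mul(-1, 2))), -26), 2) = Pow(Add(Mul(-2, 2, Add(27, -2, -2)), -26), 2) = Pow(Add(Mul(-2, 2, 23), -26), 2) = Pow(Add(-92, -26), 2) = Pow(-118, 2) = 13924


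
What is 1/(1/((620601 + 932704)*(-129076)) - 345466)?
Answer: -200494396180/69263997070719881 ≈ -2.8946e-6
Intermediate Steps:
1/(1/((620601 + 932704)*(-129076)) - 345466) = 1/(-1/129076/1553305 - 345466) = 1/((1/1553305)*(-1/129076) - 345466) = 1/(-1/200494396180 - 345466) = 1/(-69263997070719881/200494396180) = -200494396180/69263997070719881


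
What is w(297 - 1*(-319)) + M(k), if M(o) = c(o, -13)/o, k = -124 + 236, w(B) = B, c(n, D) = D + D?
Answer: 34483/56 ≈ 615.77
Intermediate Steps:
c(n, D) = 2*D
k = 112
M(o) = -26/o (M(o) = (2*(-13))/o = -26/o)
w(297 - 1*(-319)) + M(k) = (297 - 1*(-319)) - 26/112 = (297 + 319) - 26*1/112 = 616 - 13/56 = 34483/56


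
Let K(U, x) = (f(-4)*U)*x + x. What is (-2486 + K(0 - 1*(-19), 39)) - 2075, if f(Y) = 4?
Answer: -1558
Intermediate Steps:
K(U, x) = x + 4*U*x (K(U, x) = (4*U)*x + x = 4*U*x + x = x + 4*U*x)
(-2486 + K(0 - 1*(-19), 39)) - 2075 = (-2486 + 39*(1 + 4*(0 - 1*(-19)))) - 2075 = (-2486 + 39*(1 + 4*(0 + 19))) - 2075 = (-2486 + 39*(1 + 4*19)) - 2075 = (-2486 + 39*(1 + 76)) - 2075 = (-2486 + 39*77) - 2075 = (-2486 + 3003) - 2075 = 517 - 2075 = -1558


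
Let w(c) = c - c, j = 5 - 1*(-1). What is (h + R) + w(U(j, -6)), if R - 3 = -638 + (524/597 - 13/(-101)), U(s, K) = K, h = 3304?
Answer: 160993378/60297 ≈ 2670.0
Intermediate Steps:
j = 6 (j = 5 + 1 = 6)
w(c) = 0
R = -38227910/60297 (R = 3 + (-638 + (524/597 - 13/(-101))) = 3 + (-638 + (524*(1/597) - 13*(-1/101))) = 3 + (-638 + (524/597 + 13/101)) = 3 + (-638 + 60685/60297) = 3 - 38408801/60297 = -38227910/60297 ≈ -633.99)
(h + R) + w(U(j, -6)) = (3304 - 38227910/60297) + 0 = 160993378/60297 + 0 = 160993378/60297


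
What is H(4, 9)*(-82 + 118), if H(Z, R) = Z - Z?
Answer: 0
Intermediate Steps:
H(Z, R) = 0
H(4, 9)*(-82 + 118) = 0*(-82 + 118) = 0*36 = 0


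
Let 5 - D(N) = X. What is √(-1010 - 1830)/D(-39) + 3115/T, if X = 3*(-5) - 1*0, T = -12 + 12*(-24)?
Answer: -623/60 + I*√710/10 ≈ -10.383 + 2.6646*I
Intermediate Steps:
T = -300 (T = -12 - 288 = -300)
X = -15 (X = -15 + 0 = -15)
D(N) = 20 (D(N) = 5 - 1*(-15) = 5 + 15 = 20)
√(-1010 - 1830)/D(-39) + 3115/T = √(-1010 - 1830)/20 + 3115/(-300) = √(-2840)*(1/20) + 3115*(-1/300) = (2*I*√710)*(1/20) - 623/60 = I*√710/10 - 623/60 = -623/60 + I*√710/10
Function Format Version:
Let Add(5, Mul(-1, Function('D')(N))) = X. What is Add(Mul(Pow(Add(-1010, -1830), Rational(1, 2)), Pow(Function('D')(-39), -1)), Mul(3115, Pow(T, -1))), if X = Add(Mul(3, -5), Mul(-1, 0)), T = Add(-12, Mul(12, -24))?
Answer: Add(Rational(-623, 60), Mul(Rational(1, 10), I, Pow(710, Rational(1, 2)))) ≈ Add(-10.383, Mul(2.6646, I))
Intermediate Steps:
T = -300 (T = Add(-12, -288) = -300)
X = -15 (X = Add(-15, 0) = -15)
Function('D')(N) = 20 (Function('D')(N) = Add(5, Mul(-1, -15)) = Add(5, 15) = 20)
Add(Mul(Pow(Add(-1010, -1830), Rational(1, 2)), Pow(Function('D')(-39), -1)), Mul(3115, Pow(T, -1))) = Add(Mul(Pow(Add(-1010, -1830), Rational(1, 2)), Pow(20, -1)), Mul(3115, Pow(-300, -1))) = Add(Mul(Pow(-2840, Rational(1, 2)), Rational(1, 20)), Mul(3115, Rational(-1, 300))) = Add(Mul(Mul(2, I, Pow(710, Rational(1, 2))), Rational(1, 20)), Rational(-623, 60)) = Add(Mul(Rational(1, 10), I, Pow(710, Rational(1, 2))), Rational(-623, 60)) = Add(Rational(-623, 60), Mul(Rational(1, 10), I, Pow(710, Rational(1, 2))))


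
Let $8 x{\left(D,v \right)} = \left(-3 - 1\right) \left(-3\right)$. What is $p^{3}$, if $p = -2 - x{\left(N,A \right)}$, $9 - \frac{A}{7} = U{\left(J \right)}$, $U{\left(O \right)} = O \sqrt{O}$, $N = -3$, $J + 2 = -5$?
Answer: $- \frac{343}{8} \approx -42.875$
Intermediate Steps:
$J = -7$ ($J = -2 - 5 = -7$)
$U{\left(O \right)} = O^{\frac{3}{2}}$
$A = 63 + 49 i \sqrt{7}$ ($A = 63 - 7 \left(-7\right)^{\frac{3}{2}} = 63 - 7 \left(- 7 i \sqrt{7}\right) = 63 + 49 i \sqrt{7} \approx 63.0 + 129.64 i$)
$x{\left(D,v \right)} = \frac{3}{2}$ ($x{\left(D,v \right)} = \frac{\left(-3 - 1\right) \left(-3\right)}{8} = \frac{\left(-4\right) \left(-3\right)}{8} = \frac{1}{8} \cdot 12 = \frac{3}{2}$)
$p = - \frac{7}{2}$ ($p = -2 - \frac{3}{2} = - \frac{7}{2} \approx -3.5$)
$p^{3} = \left(- \frac{7}{2}\right)^{3} = - \frac{343}{8}$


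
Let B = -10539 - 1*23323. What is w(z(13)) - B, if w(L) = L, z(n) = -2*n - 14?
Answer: 33822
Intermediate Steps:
z(n) = -14 - 2*n
B = -33862 (B = -10539 - 23323 = -33862)
w(z(13)) - B = (-14 - 2*13) - 1*(-33862) = (-14 - 26) + 33862 = -40 + 33862 = 33822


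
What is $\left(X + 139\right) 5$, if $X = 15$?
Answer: $770$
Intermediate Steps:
$\left(X + 139\right) 5 = \left(15 + 139\right) 5 = 154 \cdot 5 = 770$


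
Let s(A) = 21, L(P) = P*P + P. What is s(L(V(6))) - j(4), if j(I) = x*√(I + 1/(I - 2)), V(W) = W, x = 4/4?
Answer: 21 - 3*√2/2 ≈ 18.879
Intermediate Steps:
x = 1 (x = 4*(¼) = 1)
L(P) = P + P² (L(P) = P² + P = P + P²)
j(I) = √(I + 1/(-2 + I)) (j(I) = 1*√(I + 1/(I - 2)) = 1*√(I + 1/(-2 + I)) = √(I + 1/(-2 + I)))
s(L(V(6))) - j(4) = 21 - √((1 + 4*(-2 + 4))/(-2 + 4)) = 21 - √((1 + 4*2)/2) = 21 - √((1 + 8)/2) = 21 - √((½)*9) = 21 - √(9/2) = 21 - 3*√2/2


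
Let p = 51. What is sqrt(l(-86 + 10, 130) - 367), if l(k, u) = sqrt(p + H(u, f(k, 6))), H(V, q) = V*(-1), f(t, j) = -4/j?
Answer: sqrt(-367 + I*sqrt(79)) ≈ 0.232 + 19.159*I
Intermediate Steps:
H(V, q) = -V
l(k, u) = sqrt(51 - u)
sqrt(l(-86 + 10, 130) - 367) = sqrt(sqrt(51 - 1*130) - 367) = sqrt(sqrt(51 - 130) - 367) = sqrt(sqrt(-79) - 367) = sqrt(I*sqrt(79) - 367) = sqrt(-367 + I*sqrt(79))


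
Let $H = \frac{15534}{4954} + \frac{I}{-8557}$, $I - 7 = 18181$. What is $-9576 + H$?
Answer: $- \frac{202948507321}{21195689} \approx -9575.0$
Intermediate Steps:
$I = 18188$ ($I = 7 + 18181 = 18188$)
$H = \frac{21410543}{21195689}$ ($H = \frac{15534}{4954} + \frac{18188}{-8557} = 15534 \cdot \frac{1}{4954} + 18188 \left(- \frac{1}{8557}\right) = \frac{7767}{2477} - \frac{18188}{8557} = \frac{21410543}{21195689} \approx 1.0101$)
$-9576 + H = -9576 + \frac{21410543}{21195689} = - \frac{202948507321}{21195689}$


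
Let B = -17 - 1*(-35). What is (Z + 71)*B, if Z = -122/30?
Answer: 6024/5 ≈ 1204.8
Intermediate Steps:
B = 18 (B = -17 + 35 = 18)
Z = -61/15 (Z = -122*1/30 = -61/15 ≈ -4.0667)
(Z + 71)*B = (-61/15 + 71)*18 = (1004/15)*18 = 6024/5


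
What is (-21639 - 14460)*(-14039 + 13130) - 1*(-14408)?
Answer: 32828399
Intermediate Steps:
(-21639 - 14460)*(-14039 + 13130) - 1*(-14408) = -36099*(-909) + 14408 = 32813991 + 14408 = 32828399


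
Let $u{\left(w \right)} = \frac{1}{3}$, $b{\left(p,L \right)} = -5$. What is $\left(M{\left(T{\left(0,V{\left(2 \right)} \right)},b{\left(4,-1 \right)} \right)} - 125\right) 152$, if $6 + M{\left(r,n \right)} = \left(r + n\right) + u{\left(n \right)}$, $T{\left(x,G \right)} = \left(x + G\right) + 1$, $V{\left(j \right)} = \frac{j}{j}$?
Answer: $- \frac{60952}{3} \approx -20317.0$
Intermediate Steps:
$V{\left(j \right)} = 1$
$u{\left(w \right)} = \frac{1}{3}$
$T{\left(x,G \right)} = 1 + G + x$ ($T{\left(x,G \right)} = \left(G + x\right) + 1 = 1 + G + x$)
$M{\left(r,n \right)} = - \frac{17}{3} + n + r$ ($M{\left(r,n \right)} = -6 + \left(\left(r + n\right) + \frac{1}{3}\right) = -6 + \left(\left(n + r\right) + \frac{1}{3}\right) = -6 + \left(\frac{1}{3} + n + r\right) = - \frac{17}{3} + n + r$)
$\left(M{\left(T{\left(0,V{\left(2 \right)} \right)},b{\left(4,-1 \right)} \right)} - 125\right) 152 = \left(\left(- \frac{17}{3} - 5 + \left(1 + 1 + 0\right)\right) - 125\right) 152 = \left(\left(- \frac{17}{3} - 5 + 2\right) - 125\right) 152 = \left(- \frac{26}{3} - 125\right) 152 = \left(- \frac{401}{3}\right) 152 = - \frac{60952}{3}$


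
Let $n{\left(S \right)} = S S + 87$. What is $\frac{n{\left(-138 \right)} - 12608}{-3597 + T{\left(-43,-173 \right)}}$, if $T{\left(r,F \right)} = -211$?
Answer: $- \frac{6523}{3808} \approx -1.713$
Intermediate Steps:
$n{\left(S \right)} = 87 + S^{2}$ ($n{\left(S \right)} = S^{2} + 87 = 87 + S^{2}$)
$\frac{n{\left(-138 \right)} - 12608}{-3597 + T{\left(-43,-173 \right)}} = \frac{\left(87 + \left(-138\right)^{2}\right) - 12608}{-3597 - 211} = \frac{\left(87 + 19044\right) - 12608}{-3808} = \left(19131 - 12608\right) \left(- \frac{1}{3808}\right) = 6523 \left(- \frac{1}{3808}\right) = - \frac{6523}{3808}$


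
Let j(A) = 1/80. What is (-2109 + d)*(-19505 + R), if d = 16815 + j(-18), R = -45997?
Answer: -38530929231/40 ≈ -9.6327e+8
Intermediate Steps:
j(A) = 1/80
d = 1345201/80 (d = 16815 + 1/80 = 1345201/80 ≈ 16815.)
(-2109 + d)*(-19505 + R) = (-2109 + 1345201/80)*(-19505 - 45997) = (1176481/80)*(-65502) = -38530929231/40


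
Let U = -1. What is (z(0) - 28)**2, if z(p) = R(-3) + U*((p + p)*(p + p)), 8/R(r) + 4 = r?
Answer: 41616/49 ≈ 849.31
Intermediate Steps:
R(r) = 8/(-4 + r)
z(p) = -8/7 - 4*p**2 (z(p) = 8/(-4 - 3) - (p + p)*(p + p) = 8/(-7) - 2*p*2*p = 8*(-1/7) - 4*p**2 = -8/7 - 4*p**2)
(z(0) - 28)**2 = ((-8/7 - 4*0**2) - 28)**2 = ((-8/7 - 4*0) - 28)**2 = ((-8/7 + 0) - 28)**2 = (-8/7 - 28)**2 = (-204/7)**2 = 41616/49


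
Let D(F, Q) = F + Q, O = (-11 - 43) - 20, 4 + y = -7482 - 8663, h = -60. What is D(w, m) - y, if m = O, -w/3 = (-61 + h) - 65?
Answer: 16633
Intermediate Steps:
y = -16149 (y = -4 + (-7482 - 8663) = -4 - 16145 = -16149)
O = -74 (O = -54 - 20 = -74)
w = 558 (w = -3*((-61 - 60) - 65) = -3*(-121 - 65) = -3*(-186) = 558)
m = -74
D(w, m) - y = (558 - 74) - 1*(-16149) = 484 + 16149 = 16633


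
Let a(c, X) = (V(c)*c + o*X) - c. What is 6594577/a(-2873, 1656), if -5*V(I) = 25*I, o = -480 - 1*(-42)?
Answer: -6594577/41993100 ≈ -0.15704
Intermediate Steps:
o = -438 (o = -480 + 42 = -438)
V(I) = -5*I
a(c, X) = -c - 438*X - 5*c² (a(c, X) = ((-5*c)*c - 438*X) - c = (-5*c² - 438*X) - c = (-438*X - 5*c²) - c = -c - 438*X - 5*c²)
6594577/a(-2873, 1656) = 6594577/(-1*(-2873) - 438*1656 - 5*(-2873)²) = 6594577/(2873 - 725328 - 5*8254129) = 6594577/(2873 - 725328 - 41270645) = 6594577/(-41993100) = 6594577*(-1/41993100) = -6594577/41993100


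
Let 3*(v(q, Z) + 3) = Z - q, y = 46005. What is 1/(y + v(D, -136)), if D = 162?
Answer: 3/137708 ≈ 2.1785e-5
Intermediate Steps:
v(q, Z) = -3 - q/3 + Z/3 (v(q, Z) = -3 + (Z - q)/3 = -3 + (-q/3 + Z/3) = -3 - q/3 + Z/3)
1/(y + v(D, -136)) = 1/(46005 + (-3 - 1/3*162 + (1/3)*(-136))) = 1/(46005 + (-3 - 54 - 136/3)) = 1/(46005 - 307/3) = 1/(137708/3) = 3/137708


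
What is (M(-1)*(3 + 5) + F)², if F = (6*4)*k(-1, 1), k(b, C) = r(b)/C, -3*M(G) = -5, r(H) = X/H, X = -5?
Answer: 160000/9 ≈ 17778.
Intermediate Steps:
r(H) = -5/H
M(G) = 5/3 (M(G) = -⅓*(-5) = 5/3)
k(b, C) = -5/(C*b) (k(b, C) = (-5/b)/C = -5/(C*b))
F = 120 (F = (6*4)*(-5/(1*(-1))) = 24*(-5*1*(-1)) = 24*5 = 120)
(M(-1)*(3 + 5) + F)² = (5*(3 + 5)/3 + 120)² = ((5/3)*8 + 120)² = (40/3 + 120)² = (400/3)² = 160000/9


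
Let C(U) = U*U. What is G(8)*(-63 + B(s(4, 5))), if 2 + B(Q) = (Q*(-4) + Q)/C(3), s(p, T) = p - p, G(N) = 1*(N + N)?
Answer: -1040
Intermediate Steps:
G(N) = 2*N (G(N) = 1*(2*N) = 2*N)
s(p, T) = 0
C(U) = U²
B(Q) = -2 - Q/3 (B(Q) = -2 + (Q*(-4) + Q)/(3²) = -2 + (-4*Q + Q)/9 = -2 - 3*Q*(⅑) = -2 - Q/3)
G(8)*(-63 + B(s(4, 5))) = (2*8)*(-63 + (-2 - ⅓*0)) = 16*(-63 + (-2 + 0)) = 16*(-63 - 2) = 16*(-65) = -1040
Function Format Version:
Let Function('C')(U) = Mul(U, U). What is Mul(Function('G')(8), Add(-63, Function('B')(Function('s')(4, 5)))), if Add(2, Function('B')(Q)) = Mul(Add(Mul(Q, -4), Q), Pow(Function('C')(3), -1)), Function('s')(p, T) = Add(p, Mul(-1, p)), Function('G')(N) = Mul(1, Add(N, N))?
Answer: -1040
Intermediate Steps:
Function('G')(N) = Mul(2, N) (Function('G')(N) = Mul(1, Mul(2, N)) = Mul(2, N))
Function('s')(p, T) = 0
Function('C')(U) = Pow(U, 2)
Function('B')(Q) = Add(-2, Mul(Rational(-1, 3), Q)) (Function('B')(Q) = Add(-2, Mul(Add(Mul(Q, -4), Q), Pow(Pow(3, 2), -1))) = Add(-2, Mul(Add(Mul(-4, Q), Q), Pow(9, -1))) = Add(-2, Mul(Mul(-3, Q), Rational(1, 9))) = Add(-2, Mul(Rational(-1, 3), Q)))
Mul(Function('G')(8), Add(-63, Function('B')(Function('s')(4, 5)))) = Mul(Mul(2, 8), Add(-63, Add(-2, Mul(Rational(-1, 3), 0)))) = Mul(16, Add(-63, Add(-2, 0))) = Mul(16, Add(-63, -2)) = Mul(16, -65) = -1040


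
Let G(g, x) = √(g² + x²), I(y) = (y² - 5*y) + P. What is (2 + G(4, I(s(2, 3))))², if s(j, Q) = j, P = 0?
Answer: 56 + 8*√13 ≈ 84.844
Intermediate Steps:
I(y) = y² - 5*y (I(y) = (y² - 5*y) + 0 = y² - 5*y)
(2 + G(4, I(s(2, 3))))² = (2 + √(4² + (2*(-5 + 2))²))² = (2 + √(16 + (2*(-3))²))² = (2 + √(16 + (-6)²))² = (2 + √(16 + 36))² = (2 + √52)² = (2 + 2*√13)²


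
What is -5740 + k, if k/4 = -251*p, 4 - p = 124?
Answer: 114740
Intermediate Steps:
p = -120 (p = 4 - 1*124 = 4 - 124 = -120)
k = 120480 (k = 4*(-251*(-120)) = 4*30120 = 120480)
-5740 + k = -5740 + 120480 = 114740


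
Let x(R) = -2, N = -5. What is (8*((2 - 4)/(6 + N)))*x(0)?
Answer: 32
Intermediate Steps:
(8*((2 - 4)/(6 + N)))*x(0) = (8*((2 - 4)/(6 - 5)))*(-2) = (8*(-2/1))*(-2) = (8*(-2*1))*(-2) = (8*(-2))*(-2) = -16*(-2) = 32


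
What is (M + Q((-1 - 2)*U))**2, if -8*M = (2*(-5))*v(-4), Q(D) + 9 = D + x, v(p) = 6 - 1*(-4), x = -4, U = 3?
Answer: 361/4 ≈ 90.250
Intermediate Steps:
v(p) = 10 (v(p) = 6 + 4 = 10)
Q(D) = -13 + D (Q(D) = -9 + (D - 4) = -9 + (-4 + D) = -13 + D)
M = 25/2 (M = -2*(-5)*10/8 = -(-5)*10/4 = -1/8*(-100) = 25/2 ≈ 12.500)
(M + Q((-1 - 2)*U))**2 = (25/2 + (-13 + (-1 - 2)*3))**2 = (25/2 + (-13 - 3*3))**2 = (25/2 + (-13 - 9))**2 = (25/2 - 22)**2 = (-19/2)**2 = 361/4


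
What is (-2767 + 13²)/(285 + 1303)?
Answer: -1299/794 ≈ -1.6360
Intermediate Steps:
(-2767 + 13²)/(285 + 1303) = (-2767 + 169)/1588 = -2598*1/1588 = -1299/794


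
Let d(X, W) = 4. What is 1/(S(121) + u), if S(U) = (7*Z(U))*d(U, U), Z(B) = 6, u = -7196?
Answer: -1/7028 ≈ -0.00014229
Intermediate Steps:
S(U) = 168 (S(U) = (7*6)*4 = 42*4 = 168)
1/(S(121) + u) = 1/(168 - 7196) = 1/(-7028) = -1/7028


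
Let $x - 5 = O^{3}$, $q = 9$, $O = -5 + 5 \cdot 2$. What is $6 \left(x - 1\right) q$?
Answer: $6966$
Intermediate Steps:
$O = 5$ ($O = -5 + 10 = 5$)
$x = 130$ ($x = 5 + 5^{3} = 5 + 125 = 130$)
$6 \left(x - 1\right) q = 6 \left(130 - 1\right) 9 = 6 \cdot 129 \cdot 9 = 774 \cdot 9 = 6966$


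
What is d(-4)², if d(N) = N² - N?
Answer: 400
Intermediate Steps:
d(-4)² = (-4*(-1 - 4))² = (-4*(-5))² = 20² = 400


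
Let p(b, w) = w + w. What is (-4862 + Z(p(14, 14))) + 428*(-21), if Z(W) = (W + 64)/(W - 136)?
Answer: -373973/27 ≈ -13851.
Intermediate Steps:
p(b, w) = 2*w
Z(W) = (64 + W)/(-136 + W)
(-4862 + Z(p(14, 14))) + 428*(-21) = (-4862 + (64 + 2*14)/(-136 + 2*14)) + 428*(-21) = (-4862 + (64 + 28)/(-136 + 28)) - 8988 = (-4862 + 92/(-108)) - 8988 = (-4862 - 1/108*92) - 8988 = (-4862 - 23/27) - 8988 = -131297/27 - 8988 = -373973/27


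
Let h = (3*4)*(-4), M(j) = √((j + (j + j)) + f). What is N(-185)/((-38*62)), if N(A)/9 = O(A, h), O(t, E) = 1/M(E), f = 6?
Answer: 3*I*√138/108376 ≈ 0.00032518*I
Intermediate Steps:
M(j) = √(6 + 3*j) (M(j) = √((j + (j + j)) + 6) = √((j + 2*j) + 6) = √(3*j + 6) = √(6 + 3*j))
h = -48 (h = 12*(-4) = -48)
O(t, E) = (6 + 3*E)^(-½) (O(t, E) = 1/(√(6 + 3*E)) = (6 + 3*E)^(-½))
N(A) = -3*I*√138/46 (N(A) = 9*(√3/(3*√(2 - 48))) = 9*(√3/(3*√(-46))) = 9*(√3*(-I*√46/46)/3) = 9*(-I*√138/138) = -3*I*√138/46)
N(-185)/((-38*62)) = (-3*I*√138/46)/((-38*62)) = -3*I*√138/46/(-2356) = -3*I*√138/46*(-1/2356) = 3*I*√138/108376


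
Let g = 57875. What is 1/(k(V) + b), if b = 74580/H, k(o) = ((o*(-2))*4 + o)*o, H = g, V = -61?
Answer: -11575/301479109 ≈ -3.8394e-5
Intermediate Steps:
H = 57875
k(o) = -7*o**2 (k(o) = (-2*o*4 + o)*o = (-8*o + o)*o = (-7*o)*o = -7*o**2)
b = 14916/11575 (b = 74580/57875 = 74580*(1/57875) = 14916/11575 ≈ 1.2886)
1/(k(V) + b) = 1/(-7*(-61)**2 + 14916/11575) = 1/(-7*3721 + 14916/11575) = 1/(-26047 + 14916/11575) = 1/(-301479109/11575) = -11575/301479109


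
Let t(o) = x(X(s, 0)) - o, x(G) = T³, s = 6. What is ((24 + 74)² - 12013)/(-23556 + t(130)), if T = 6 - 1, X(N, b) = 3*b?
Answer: 2409/23561 ≈ 0.10225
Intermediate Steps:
T = 5
x(G) = 125 (x(G) = 5³ = 125)
t(o) = 125 - o
((24 + 74)² - 12013)/(-23556 + t(130)) = ((24 + 74)² - 12013)/(-23556 + (125 - 1*130)) = (98² - 12013)/(-23556 + (125 - 130)) = (9604 - 12013)/(-23556 - 5) = -2409/(-23561) = -2409*(-1/23561) = 2409/23561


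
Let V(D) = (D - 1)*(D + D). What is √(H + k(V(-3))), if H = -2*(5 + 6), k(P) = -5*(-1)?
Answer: I*√17 ≈ 4.1231*I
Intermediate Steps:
V(D) = 2*D*(-1 + D) (V(D) = (-1 + D)*(2*D) = 2*D*(-1 + D))
k(P) = 5
H = -22 (H = -2*11 = -22)
√(H + k(V(-3))) = √(-22 + 5) = √(-17) = I*√17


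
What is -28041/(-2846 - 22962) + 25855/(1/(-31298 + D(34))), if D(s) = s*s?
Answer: -20112726921239/25808 ≈ -7.7932e+8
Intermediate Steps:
D(s) = s**2
-28041/(-2846 - 22962) + 25855/(1/(-31298 + D(34))) = -28041/(-2846 - 22962) + 25855/(1/(-31298 + 34**2)) = -28041/(-25808) + 25855/(1/(-31298 + 1156)) = -28041*(-1/25808) + 25855/(1/(-30142)) = 28041/25808 + 25855/(-1/30142) = 28041/25808 + 25855*(-30142) = 28041/25808 - 779321410 = -20112726921239/25808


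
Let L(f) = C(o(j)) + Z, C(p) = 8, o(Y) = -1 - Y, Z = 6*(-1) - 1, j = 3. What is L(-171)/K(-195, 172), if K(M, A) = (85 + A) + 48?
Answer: 1/305 ≈ 0.0032787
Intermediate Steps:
K(M, A) = 133 + A
Z = -7 (Z = -6 - 1 = -7)
L(f) = 1 (L(f) = 8 - 7 = 1)
L(-171)/K(-195, 172) = 1/(133 + 172) = 1/305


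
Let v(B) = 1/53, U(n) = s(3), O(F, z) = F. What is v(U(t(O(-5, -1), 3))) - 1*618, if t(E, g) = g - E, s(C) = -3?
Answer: -32753/53 ≈ -617.98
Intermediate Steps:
U(n) = -3
v(B) = 1/53
v(U(t(O(-5, -1), 3))) - 1*618 = 1/53 - 1*618 = 1/53 - 618 = -32753/53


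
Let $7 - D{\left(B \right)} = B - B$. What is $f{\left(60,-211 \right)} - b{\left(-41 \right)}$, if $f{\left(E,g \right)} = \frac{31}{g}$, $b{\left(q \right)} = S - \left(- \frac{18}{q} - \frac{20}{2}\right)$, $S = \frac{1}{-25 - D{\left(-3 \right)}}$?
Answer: $- \frac{2678805}{276832} \approx -9.6767$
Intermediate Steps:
$D{\left(B \right)} = 7$ ($D{\left(B \right)} = 7 - \left(B - B\right) = 7 - 0 = 7 + 0 = 7$)
$S = - \frac{1}{32}$ ($S = \frac{1}{-25 - 7} = \frac{1}{-32} = - \frac{1}{32} \approx -0.03125$)
$b{\left(q \right)} = \frac{319}{32} + \frac{18}{q}$ ($b{\left(q \right)} = - \frac{1}{32} - \left(- \frac{18}{q} - \frac{20}{2}\right) = - \frac{1}{32} - \left(- \frac{18}{q} - 10\right) = - \frac{1}{32} - \left(-10 - \frac{18}{q}\right) = - \frac{1}{32} + \left(10 + \frac{18}{q}\right) = \frac{319}{32} + \frac{18}{q}$)
$f{\left(60,-211 \right)} - b{\left(-41 \right)} = \frac{31}{-211} - \left(\frac{319}{32} + \frac{18}{-41}\right) = 31 \left(- \frac{1}{211}\right) - \left(\frac{319}{32} + 18 \left(- \frac{1}{41}\right)\right) = - \frac{31}{211} - \left(\frac{319}{32} - \frac{18}{41}\right) = - \frac{31}{211} - \frac{12503}{1312} = - \frac{2678805}{276832}$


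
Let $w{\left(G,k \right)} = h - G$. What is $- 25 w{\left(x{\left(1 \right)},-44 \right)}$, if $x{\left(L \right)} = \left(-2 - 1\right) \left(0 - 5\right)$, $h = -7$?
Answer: $550$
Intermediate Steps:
$x{\left(L \right)} = 15$ ($x{\left(L \right)} = \left(-3\right) \left(-5\right) = 15$)
$w{\left(G,k \right)} = -7 - G$
$- 25 w{\left(x{\left(1 \right)},-44 \right)} = - 25 \left(-7 - 15\right) = - 25 \left(-22\right) = \left(-1\right) \left(-550\right) = 550$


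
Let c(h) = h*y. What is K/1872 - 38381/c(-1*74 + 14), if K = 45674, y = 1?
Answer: 3107903/4680 ≈ 664.08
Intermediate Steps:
c(h) = h (c(h) = h*1 = h)
K/1872 - 38381/c(-1*74 + 14) = 45674/1872 - 38381/(-1*74 + 14) = 45674*(1/1872) - 38381/(-74 + 14) = 22837/936 - 38381/(-60) = 22837/936 - 38381*(-1/60) = 22837/936 + 38381/60 = 3107903/4680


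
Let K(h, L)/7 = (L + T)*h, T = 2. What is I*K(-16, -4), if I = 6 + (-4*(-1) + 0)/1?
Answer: 2240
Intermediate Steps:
K(h, L) = 7*h*(2 + L) (K(h, L) = 7*((L + 2)*h) = 7*((2 + L)*h) = 7*(h*(2 + L)) = 7*h*(2 + L))
I = 10 (I = 6 + (4 + 0)*1 = 6 + 4*1 = 6 + 4 = 10)
I*K(-16, -4) = 10*(7*(-16)*(2 - 4)) = 10*(7*(-16)*(-2)) = 10*224 = 2240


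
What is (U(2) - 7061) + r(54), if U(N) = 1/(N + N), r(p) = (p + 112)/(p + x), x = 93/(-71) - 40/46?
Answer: -2388923077/338492 ≈ -7057.5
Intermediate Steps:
x = -3559/1633 (x = 93*(-1/71) - 40*1/46 = -93/71 - 20/23 = -3559/1633 ≈ -2.1794)
r(p) = (112 + p)/(-3559/1633 + p) (r(p) = (p + 112)/(p - 3559/1633) = (112 + p)/(-3559/1633 + p))
U(N) = 1/(2*N)
(U(2) - 7061) + r(54) = ((½)/2 - 7061) + 1633*(112 + 54)/(-3559 + 1633*54) = ((½)*(½) - 7061) + 1633*166/(-3559 + 88182) = (¼ - 7061) + 1633*166/84623 = -28243/4 + 1633*(1/84623)*166 = -28243/4 + 271078/84623 = -2388923077/338492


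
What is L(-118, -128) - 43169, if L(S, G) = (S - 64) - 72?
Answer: -43423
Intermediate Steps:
L(S, G) = -136 + S (L(S, G) = (-64 + S) - 72 = -136 + S)
L(-118, -128) - 43169 = (-136 - 118) - 43169 = -254 - 43169 = -43423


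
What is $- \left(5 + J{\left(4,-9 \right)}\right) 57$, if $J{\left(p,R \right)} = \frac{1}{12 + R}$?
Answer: $-304$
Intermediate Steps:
$- \left(5 + J{\left(4,-9 \right)}\right) 57 = - \left(5 + \frac{1}{12 - 9}\right) 57 = - \left(5 + \frac{1}{3}\right) 57 = - \frac{16 \cdot 57}{3} = \left(-1\right) 304 = -304$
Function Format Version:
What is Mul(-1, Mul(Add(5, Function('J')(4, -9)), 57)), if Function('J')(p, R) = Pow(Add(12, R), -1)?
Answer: -304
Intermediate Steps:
Mul(-1, Mul(Add(5, Function('J')(4, -9)), 57)) = Mul(-1, Mul(Add(5, Pow(Add(12, -9), -1)), 57)) = Mul(-1, Mul(Add(5, Pow(3, -1)), 57)) = Mul(-1, Mul(Add(5, Rational(1, 3)), 57)) = Mul(-1, Mul(Rational(16, 3), 57)) = Mul(-1, 304) = -304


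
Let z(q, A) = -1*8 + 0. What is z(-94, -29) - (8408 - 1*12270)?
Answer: 3854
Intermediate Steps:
z(q, A) = -8 (z(q, A) = -8 + 0 = -8)
z(-94, -29) - (8408 - 1*12270) = -8 - (8408 - 1*12270) = -8 - (8408 - 12270) = -8 - 1*(-3862) = -8 + 3862 = 3854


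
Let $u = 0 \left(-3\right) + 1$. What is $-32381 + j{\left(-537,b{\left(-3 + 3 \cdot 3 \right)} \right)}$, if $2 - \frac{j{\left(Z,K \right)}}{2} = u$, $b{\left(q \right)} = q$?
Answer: $-32379$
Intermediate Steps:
$u = 1$ ($u = 0 + 1 = 1$)
$j{\left(Z,K \right)} = 2$ ($j{\left(Z,K \right)} = 4 - 2 = 2$)
$-32381 + j{\left(-537,b{\left(-3 + 3 \cdot 3 \right)} \right)} = -32381 + 2 = -32379$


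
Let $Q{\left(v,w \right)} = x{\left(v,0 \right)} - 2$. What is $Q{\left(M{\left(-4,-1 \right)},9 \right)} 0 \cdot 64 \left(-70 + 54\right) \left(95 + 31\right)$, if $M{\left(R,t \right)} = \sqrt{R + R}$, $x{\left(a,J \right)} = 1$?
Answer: $0$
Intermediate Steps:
$M{\left(R,t \right)} = \sqrt{2} \sqrt{R}$ ($M{\left(R,t \right)} = \sqrt{2 R} = \sqrt{2} \sqrt{R}$)
$Q{\left(v,w \right)} = -1$ ($Q{\left(v,w \right)} = 1 - 2 = -1$)
$Q{\left(M{\left(-4,-1 \right)},9 \right)} 0 \cdot 64 \left(-70 + 54\right) \left(95 + 31\right) = - 0 \cdot 64 \left(-70 + 54\right) \left(95 + 31\right) = \left(-1\right) 0 \left(\left(-16\right) 126\right) = 0 \left(-2016\right) = 0$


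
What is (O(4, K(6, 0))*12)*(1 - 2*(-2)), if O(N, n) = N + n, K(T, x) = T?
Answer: 600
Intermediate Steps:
(O(4, K(6, 0))*12)*(1 - 2*(-2)) = ((4 + 6)*12)*(1 - 2*(-2)) = (10*12)*(1 + 4) = 120*5 = 600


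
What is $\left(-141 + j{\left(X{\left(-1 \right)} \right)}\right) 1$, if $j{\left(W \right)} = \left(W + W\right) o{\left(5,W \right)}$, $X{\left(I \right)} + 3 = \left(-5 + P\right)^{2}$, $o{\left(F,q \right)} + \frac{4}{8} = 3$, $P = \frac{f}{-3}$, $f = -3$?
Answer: $-76$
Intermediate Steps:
$P = 1$ ($P = - \frac{3}{-3} = \left(-3\right) \left(- \frac{1}{3}\right) = 1$)
$o{\left(F,q \right)} = \frac{5}{2}$ ($o{\left(F,q \right)} = - \frac{1}{2} + 3 = \frac{5}{2}$)
$X{\left(I \right)} = 13$ ($X{\left(I \right)} = -3 + \left(-5 + 1\right)^{2} = -3 + \left(-4\right)^{2} = -3 + 16 = 13$)
$j{\left(W \right)} = 5 W$ ($j{\left(W \right)} = \left(W + W\right) \frac{5}{2} = 2 W \frac{5}{2} = 5 W$)
$\left(-141 + j{\left(X{\left(-1 \right)} \right)}\right) 1 = \left(-141 + 5 \cdot 13\right) 1 = \left(-141 + 65\right) 1 = \left(-76\right) 1 = -76$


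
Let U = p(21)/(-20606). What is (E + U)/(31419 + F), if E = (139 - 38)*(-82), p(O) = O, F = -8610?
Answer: -170658913/470002254 ≈ -0.36310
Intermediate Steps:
E = -8282 (E = 101*(-82) = -8282)
U = -21/20606 (U = 21/(-20606) = 21*(-1/20606) = -21/20606 ≈ -0.0010191)
(E + U)/(31419 + F) = (-8282 - 21/20606)/(31419 - 8610) = -170658913/20606/22809 = -170658913/20606*1/22809 = -170658913/470002254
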